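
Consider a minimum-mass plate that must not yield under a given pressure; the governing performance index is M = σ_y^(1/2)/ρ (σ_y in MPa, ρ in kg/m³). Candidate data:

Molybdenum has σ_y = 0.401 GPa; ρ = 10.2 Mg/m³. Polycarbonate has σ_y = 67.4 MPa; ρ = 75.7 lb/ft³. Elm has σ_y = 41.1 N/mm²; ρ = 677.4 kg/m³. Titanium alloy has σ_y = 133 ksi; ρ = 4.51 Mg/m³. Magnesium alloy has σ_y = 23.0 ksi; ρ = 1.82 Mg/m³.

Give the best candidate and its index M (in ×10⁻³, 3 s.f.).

After converting to SI:
  molybdenum: σ_y = 401.0 MPa, ρ = 10200 kg/m³
  polycarbonate: σ_y = 67.40 MPa, ρ = 1213 kg/m³
  elm: σ_y = 41.10 MPa, ρ = 677.4 kg/m³
  titanium alloy: σ_y = 917.0 MPa, ρ = 4510 kg/m³
  magnesium alloy: σ_y = 158.6 MPa, ρ = 1820 kg/m³
  elm: M = 9.46×10⁻³
  magnesium alloy: M = 6.92×10⁻³
  polycarbonate: M = 6.77×10⁻³
  titanium alloy: M = 6.71×10⁻³
  molybdenum: M = 1.96×10⁻³
Elm has the largest M.

elm, M = 9.46×10⁻³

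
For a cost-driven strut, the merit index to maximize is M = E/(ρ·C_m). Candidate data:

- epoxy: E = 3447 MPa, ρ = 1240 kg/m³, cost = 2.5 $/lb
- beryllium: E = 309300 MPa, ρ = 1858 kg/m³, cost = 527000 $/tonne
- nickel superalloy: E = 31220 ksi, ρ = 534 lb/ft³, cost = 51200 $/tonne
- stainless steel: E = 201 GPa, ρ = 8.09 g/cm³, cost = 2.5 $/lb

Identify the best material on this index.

stainless steel

Normalizing units and computing the index:
  epoxy: E = 3.447 GPa, ρ = 1240 kg/m³, cost = 5.511 $/kg
  beryllium: E = 309.3 GPa, ρ = 1858 kg/m³, cost = 527.0 $/kg
  nickel superalloy: E = 215.3 GPa, ρ = 8554 kg/m³, cost = 51.20 $/kg
  stainless steel: E = 201.0 GPa, ρ = 8090 kg/m³, cost = 5.511 $/kg
  stainless steel: M = 4.51 MN·m per $
  epoxy: M = 0.504 MN·m per $
  nickel superalloy: M = 0.491 MN·m per $
  beryllium: M = 0.316 MN·m per $
Stainless steel ranks first.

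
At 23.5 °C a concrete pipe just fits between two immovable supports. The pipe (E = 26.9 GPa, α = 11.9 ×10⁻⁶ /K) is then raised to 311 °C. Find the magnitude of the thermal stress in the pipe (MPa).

92.0 MPa

ΔT = 287.5 K. Constrained thermal stress σ = E·α·ΔT = 26.90×10³ MPa × 11.9×10⁻⁶ × 287.5 = 92.0 MPa (compressive).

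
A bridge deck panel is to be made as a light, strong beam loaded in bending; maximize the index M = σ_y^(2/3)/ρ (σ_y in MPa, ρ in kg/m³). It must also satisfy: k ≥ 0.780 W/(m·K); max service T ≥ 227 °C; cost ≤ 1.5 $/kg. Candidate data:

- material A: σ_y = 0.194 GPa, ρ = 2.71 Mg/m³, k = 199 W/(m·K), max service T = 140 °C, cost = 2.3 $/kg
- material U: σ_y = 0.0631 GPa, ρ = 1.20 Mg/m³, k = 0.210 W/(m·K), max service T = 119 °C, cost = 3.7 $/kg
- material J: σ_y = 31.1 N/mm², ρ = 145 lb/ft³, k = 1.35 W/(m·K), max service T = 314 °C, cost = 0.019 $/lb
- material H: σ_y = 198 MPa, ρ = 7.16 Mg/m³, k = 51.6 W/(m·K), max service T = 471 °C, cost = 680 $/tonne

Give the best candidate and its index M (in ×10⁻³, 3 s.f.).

Screen on constraints: k ≥ 0.780 W/(m·K); max service T ≥ 227 °C; cost ≤ 1.5 $/kg. Survivors: material J, material H.
After converting to SI:
  material J: σ_y = 31.10 MPa, ρ = 2323 kg/m³
  material H: σ_y = 198.0 MPa, ρ = 7160 kg/m³
  material H: M = 4.74×10⁻³
  material J: M = 4.26×10⁻³
Material H has the largest M.

material H, M = 4.74×10⁻³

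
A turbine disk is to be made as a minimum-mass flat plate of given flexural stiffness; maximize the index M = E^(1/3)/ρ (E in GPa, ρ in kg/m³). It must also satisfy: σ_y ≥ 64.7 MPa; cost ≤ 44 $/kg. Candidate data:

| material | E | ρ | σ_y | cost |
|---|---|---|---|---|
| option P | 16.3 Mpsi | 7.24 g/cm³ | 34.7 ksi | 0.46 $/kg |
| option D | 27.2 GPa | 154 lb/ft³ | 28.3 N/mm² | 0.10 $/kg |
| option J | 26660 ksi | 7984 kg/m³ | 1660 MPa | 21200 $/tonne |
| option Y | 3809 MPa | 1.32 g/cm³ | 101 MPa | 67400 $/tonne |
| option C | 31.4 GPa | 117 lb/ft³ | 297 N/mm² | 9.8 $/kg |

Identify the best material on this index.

option C

Screen on constraints: σ_y ≥ 64.7 MPa; cost ≤ 44 $/kg. Survivors: option P, option J, option C.
In SI units:
  option P: E = 112.4 GPa, ρ = 7240 kg/m³
  option J: E = 183.8 GPa, ρ = 7984 kg/m³
  option C: E = 31.40 GPa, ρ = 1874 kg/m³
  option C: M = 1.68×10⁻³
  option J: M = 0.712×10⁻³
  option P: M = 0.667×10⁻³
The maximum is for option C.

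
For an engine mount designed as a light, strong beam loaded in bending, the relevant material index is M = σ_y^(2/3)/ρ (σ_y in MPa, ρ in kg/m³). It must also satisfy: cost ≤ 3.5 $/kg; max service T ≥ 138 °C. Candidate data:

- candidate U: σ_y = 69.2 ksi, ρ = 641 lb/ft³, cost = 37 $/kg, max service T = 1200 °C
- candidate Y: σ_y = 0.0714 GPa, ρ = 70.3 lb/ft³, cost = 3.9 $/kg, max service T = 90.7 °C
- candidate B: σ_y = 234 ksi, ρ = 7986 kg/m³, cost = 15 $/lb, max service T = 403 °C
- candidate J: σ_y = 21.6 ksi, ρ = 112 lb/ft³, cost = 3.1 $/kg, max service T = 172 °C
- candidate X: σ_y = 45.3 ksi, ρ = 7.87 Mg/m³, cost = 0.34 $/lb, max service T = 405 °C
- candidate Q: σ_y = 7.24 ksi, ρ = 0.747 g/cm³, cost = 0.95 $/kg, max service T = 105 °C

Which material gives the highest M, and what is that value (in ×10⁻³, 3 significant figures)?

Screen on constraints: cost ≤ 3.5 $/kg; max service T ≥ 138 °C. Survivors: candidate J, candidate X.
Convert each candidate to consistent units, then evaluate M:
  candidate J: σ_y = 148.9 MPa, ρ = 1794 kg/m³
  candidate X: σ_y = 312.3 MPa, ρ = 7870 kg/m³
  candidate J: M = 15.7×10⁻³
  candidate X: M = 5.85×10⁻³
The maximum is for candidate J.

candidate J, M = 15.7×10⁻³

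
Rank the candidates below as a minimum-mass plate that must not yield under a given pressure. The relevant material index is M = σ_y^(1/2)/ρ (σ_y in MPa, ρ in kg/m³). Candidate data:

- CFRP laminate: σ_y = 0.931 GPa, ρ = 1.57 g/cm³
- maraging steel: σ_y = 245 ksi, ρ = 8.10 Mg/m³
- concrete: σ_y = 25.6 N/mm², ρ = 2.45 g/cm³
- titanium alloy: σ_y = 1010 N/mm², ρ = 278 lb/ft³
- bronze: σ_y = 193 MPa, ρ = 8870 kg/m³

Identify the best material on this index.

In SI units:
  CFRP laminate: σ_y = 931.0 MPa, ρ = 1570 kg/m³
  maraging steel: σ_y = 1689 MPa, ρ = 8100 kg/m³
  concrete: σ_y = 25.60 MPa, ρ = 2450 kg/m³
  titanium alloy: σ_y = 1010 MPa, ρ = 4453 kg/m³
  bronze: σ_y = 193.0 MPa, ρ = 8870 kg/m³
  CFRP laminate: M = 19.4×10⁻³
  titanium alloy: M = 7.14×10⁻³
  maraging steel: M = 5.07×10⁻³
  concrete: M = 2.07×10⁻³
  bronze: M = 1.57×10⁻³
Highest index: CFRP laminate.

CFRP laminate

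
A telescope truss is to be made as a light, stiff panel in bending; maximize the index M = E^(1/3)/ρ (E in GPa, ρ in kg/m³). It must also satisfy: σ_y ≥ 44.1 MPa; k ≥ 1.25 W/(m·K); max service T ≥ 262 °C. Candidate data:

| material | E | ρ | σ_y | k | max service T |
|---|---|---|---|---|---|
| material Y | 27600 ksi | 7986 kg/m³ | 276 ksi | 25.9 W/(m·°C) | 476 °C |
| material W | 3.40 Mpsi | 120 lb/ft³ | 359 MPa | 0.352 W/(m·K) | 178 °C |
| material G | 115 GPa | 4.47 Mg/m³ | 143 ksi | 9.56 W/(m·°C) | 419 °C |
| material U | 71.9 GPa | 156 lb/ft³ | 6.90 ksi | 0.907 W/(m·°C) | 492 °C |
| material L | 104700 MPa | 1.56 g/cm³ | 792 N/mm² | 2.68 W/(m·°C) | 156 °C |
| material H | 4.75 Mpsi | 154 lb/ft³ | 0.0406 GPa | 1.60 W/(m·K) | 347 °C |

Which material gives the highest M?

material G

Screen on constraints: σ_y ≥ 44.1 MPa; k ≥ 1.25 W/(m·K); max service T ≥ 262 °C. Survivors: material Y, material G.
In SI units:
  material Y: E = 190.3 GPa, ρ = 7986 kg/m³
  material G: E = 115.0 GPa, ρ = 4470 kg/m³
  material G: M = 1.09×10⁻³
  material Y: M = 0.720×10⁻³
The maximum is for material G.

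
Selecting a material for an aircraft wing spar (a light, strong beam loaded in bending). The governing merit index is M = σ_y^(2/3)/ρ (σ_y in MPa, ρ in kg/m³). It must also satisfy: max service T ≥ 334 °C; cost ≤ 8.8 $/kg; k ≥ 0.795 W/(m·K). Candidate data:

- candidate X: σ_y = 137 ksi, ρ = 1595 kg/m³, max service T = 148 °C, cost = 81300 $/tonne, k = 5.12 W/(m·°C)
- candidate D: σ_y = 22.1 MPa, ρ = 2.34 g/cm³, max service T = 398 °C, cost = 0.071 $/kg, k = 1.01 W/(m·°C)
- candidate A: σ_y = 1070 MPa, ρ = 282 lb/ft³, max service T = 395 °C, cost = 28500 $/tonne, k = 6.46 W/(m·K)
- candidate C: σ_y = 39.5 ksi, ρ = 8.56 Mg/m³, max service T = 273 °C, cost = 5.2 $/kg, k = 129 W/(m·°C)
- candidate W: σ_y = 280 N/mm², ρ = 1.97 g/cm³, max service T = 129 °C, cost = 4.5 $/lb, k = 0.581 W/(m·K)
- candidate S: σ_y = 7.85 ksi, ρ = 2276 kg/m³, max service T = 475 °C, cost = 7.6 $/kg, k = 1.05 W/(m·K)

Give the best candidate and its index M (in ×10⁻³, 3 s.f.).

candidate S, M = 6.29×10⁻³

Screen on constraints: max service T ≥ 334 °C; cost ≤ 8.8 $/kg; k ≥ 0.795 W/(m·K). Survivors: candidate D, candidate S.
Putting every candidate on a common basis:
  candidate D: σ_y = 22.10 MPa, ρ = 2340 kg/m³
  candidate S: σ_y = 54.12 MPa, ρ = 2276 kg/m³
  candidate S: M = 6.29×10⁻³
  candidate D: M = 3.37×10⁻³
Highest index: candidate S.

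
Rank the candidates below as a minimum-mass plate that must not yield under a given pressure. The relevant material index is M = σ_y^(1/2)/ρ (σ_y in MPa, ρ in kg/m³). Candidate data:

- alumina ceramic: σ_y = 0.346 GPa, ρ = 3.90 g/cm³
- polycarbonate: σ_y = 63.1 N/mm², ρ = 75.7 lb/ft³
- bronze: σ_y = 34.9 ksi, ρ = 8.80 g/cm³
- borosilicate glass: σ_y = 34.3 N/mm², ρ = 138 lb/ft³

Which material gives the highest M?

Normalizing units and computing the index:
  alumina ceramic: σ_y = 346.0 MPa, ρ = 3900 kg/m³
  polycarbonate: σ_y = 63.10 MPa, ρ = 1213 kg/m³
  bronze: σ_y = 240.6 MPa, ρ = 8800 kg/m³
  borosilicate glass: σ_y = 34.30 MPa, ρ = 2211 kg/m³
  polycarbonate: M = 6.55×10⁻³
  alumina ceramic: M = 4.77×10⁻³
  borosilicate glass: M = 2.65×10⁻³
  bronze: M = 1.76×10⁻³
Highest index: polycarbonate.

polycarbonate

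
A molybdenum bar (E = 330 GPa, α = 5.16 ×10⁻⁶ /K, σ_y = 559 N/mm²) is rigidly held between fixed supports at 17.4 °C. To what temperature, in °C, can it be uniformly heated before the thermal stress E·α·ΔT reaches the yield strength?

346 °C

σ_y = 559 N/mm² = 559.0 MPa.
E·α·ΔT = 559.0 MPa ⇒ ΔT = 559.0 / (330.0×10³ × 5.16×10⁻⁶) = 328.3 K.
T = 17.4 + 328.3 = 345.7 °C.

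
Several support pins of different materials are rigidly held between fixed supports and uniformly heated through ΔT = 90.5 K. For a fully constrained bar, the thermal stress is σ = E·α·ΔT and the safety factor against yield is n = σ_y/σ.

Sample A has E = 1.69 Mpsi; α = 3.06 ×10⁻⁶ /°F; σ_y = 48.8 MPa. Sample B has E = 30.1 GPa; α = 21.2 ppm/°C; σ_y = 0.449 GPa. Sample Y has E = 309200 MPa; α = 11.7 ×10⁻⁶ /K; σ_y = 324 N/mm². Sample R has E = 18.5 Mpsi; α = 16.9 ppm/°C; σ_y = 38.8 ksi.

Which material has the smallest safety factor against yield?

Converting E to GPa, α to ×10⁻⁶/K, σ_y to MPa, then σ and n for each:
  sample A: E = 11.65, α = 5.51, σ_y = 48.80 → σ = 5.81 MPa, n = 8.40
  sample B: E = 30.10, α = 21.2, σ_y = 449.0 → σ = 57.7 MPa, n = 7.77
  sample Y: E = 309.2, α = 11.7, σ_y = 324.0 → σ = 327 MPa, n = 0.990
  sample R: E = 127.6, α = 16.9, σ_y = 267.5 → σ = 195 MPa, n = 1.37
Smallest n: sample Y with n = 0.990.

sample Y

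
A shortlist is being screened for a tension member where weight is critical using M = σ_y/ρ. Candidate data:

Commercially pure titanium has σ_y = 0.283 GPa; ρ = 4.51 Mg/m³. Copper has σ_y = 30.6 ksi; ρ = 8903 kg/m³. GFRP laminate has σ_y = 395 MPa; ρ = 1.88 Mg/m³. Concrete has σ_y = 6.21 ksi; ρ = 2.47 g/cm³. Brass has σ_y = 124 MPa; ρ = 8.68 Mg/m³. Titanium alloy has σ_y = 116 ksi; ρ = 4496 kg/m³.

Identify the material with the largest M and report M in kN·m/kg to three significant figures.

GFRP laminate, M = 210 kN·m/kg

After converting to SI:
  commercially pure titanium: σ_y = 283.0 MPa, ρ = 4510 kg/m³
  copper: σ_y = 211.0 MPa, ρ = 8903 kg/m³
  GFRP laminate: σ_y = 395.0 MPa, ρ = 1880 kg/m³
  concrete: σ_y = 42.82 MPa, ρ = 2470 kg/m³
  brass: σ_y = 124.0 MPa, ρ = 8680 kg/m³
  titanium alloy: σ_y = 799.8 MPa, ρ = 4496 kg/m³
  GFRP laminate: M = 210 kN·m/kg
  titanium alloy: M = 178 kN·m/kg
  commercially pure titanium: M = 62.7 kN·m/kg
  copper: M = 23.7 kN·m/kg
  concrete: M = 17.3 kN·m/kg
  brass: M = 14.3 kN·m/kg
Highest index: GFRP laminate.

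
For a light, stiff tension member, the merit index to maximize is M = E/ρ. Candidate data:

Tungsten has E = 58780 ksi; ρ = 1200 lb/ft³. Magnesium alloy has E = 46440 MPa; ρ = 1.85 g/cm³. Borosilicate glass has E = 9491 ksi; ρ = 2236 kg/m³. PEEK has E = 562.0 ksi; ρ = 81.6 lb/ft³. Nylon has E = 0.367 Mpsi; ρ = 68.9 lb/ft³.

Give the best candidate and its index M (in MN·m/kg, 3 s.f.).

Convert each candidate to consistent units, then evaluate M:
  tungsten: E = 405.3 GPa, ρ = 19220 kg/m³
  magnesium alloy: E = 46.44 GPa, ρ = 1850 kg/m³
  borosilicate glass: E = 65.44 GPa, ρ = 2236 kg/m³
  PEEK: E = 3.875 GPa, ρ = 1307 kg/m³
  nylon: E = 2.530 GPa, ρ = 1104 kg/m³
  borosilicate glass: M = 29.3 MN·m/kg
  magnesium alloy: M = 25.1 MN·m/kg
  tungsten: M = 21.1 MN·m/kg
  PEEK: M = 2.96 MN·m/kg
  nylon: M = 2.29 MN·m/kg
Borosilicate glass ranks first.

borosilicate glass, M = 29.3 MN·m/kg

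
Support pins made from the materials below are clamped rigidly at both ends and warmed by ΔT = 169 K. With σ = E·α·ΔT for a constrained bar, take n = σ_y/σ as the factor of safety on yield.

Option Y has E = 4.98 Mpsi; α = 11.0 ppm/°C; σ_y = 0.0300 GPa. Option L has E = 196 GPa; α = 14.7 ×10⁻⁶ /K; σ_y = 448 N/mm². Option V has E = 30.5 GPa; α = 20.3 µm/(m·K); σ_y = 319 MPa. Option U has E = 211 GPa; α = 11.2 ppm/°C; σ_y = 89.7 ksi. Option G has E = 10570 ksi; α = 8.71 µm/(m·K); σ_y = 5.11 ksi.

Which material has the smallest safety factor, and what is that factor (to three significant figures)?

With everything in SI (GPa, ×10⁻⁶/K, MPa):
  option Y: E = 34.34, α = 11.0, σ_y = 30.00 → σ = 63.8 MPa, n = 0.470
  option L: E = 196.0, α = 14.7, σ_y = 448.0 → σ = 487 MPa, n = 0.920
  option V: E = 30.50, α = 20.3, σ_y = 319.0 → σ = 105 MPa, n = 3.05
  option U: E = 211.0, α = 11.2, σ_y = 618.5 → σ = 399 MPa, n = 1.55
  option G: E = 72.88, α = 8.71, σ_y = 35.23 → σ = 107 MPa, n = 0.328
Option G has the lowest safety factor, n = 0.328.

option G, n = 0.328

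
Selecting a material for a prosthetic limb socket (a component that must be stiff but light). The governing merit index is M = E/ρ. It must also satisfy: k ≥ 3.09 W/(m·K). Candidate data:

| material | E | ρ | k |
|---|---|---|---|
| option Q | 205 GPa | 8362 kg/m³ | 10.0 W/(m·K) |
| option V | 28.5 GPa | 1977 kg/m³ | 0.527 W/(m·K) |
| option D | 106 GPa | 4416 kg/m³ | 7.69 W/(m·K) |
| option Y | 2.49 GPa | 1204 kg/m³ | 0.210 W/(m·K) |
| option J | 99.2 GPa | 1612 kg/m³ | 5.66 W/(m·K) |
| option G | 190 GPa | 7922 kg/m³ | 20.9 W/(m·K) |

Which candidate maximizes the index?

Screen on constraints: k ≥ 3.09 W/(m·K). Survivors: option Q, option D, option J, option G.
Evaluate M for each candidate:
  option J: M = 61.5 MN·m/kg
  option Q: M = 24.5 MN·m/kg
  option D: M = 24.0 MN·m/kg
  option G: M = 24.0 MN·m/kg
The maximum is for option J.

option J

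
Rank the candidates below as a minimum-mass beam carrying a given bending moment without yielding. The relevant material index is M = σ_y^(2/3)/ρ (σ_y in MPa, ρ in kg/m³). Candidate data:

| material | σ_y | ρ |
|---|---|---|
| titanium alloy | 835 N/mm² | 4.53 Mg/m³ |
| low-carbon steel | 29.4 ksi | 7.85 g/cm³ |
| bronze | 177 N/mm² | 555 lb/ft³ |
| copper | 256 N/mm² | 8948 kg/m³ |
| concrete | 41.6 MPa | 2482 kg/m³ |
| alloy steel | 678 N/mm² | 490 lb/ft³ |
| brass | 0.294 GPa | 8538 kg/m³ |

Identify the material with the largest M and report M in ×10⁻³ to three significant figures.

titanium alloy, M = 19.6×10⁻³

Normalizing units and computing the index:
  titanium alloy: σ_y = 835.0 MPa, ρ = 4530 kg/m³
  low-carbon steel: σ_y = 202.7 MPa, ρ = 7850 kg/m³
  bronze: σ_y = 177.0 MPa, ρ = 8890 kg/m³
  copper: σ_y = 256.0 MPa, ρ = 8948 kg/m³
  concrete: σ_y = 41.60 MPa, ρ = 2482 kg/m³
  alloy steel: σ_y = 678.0 MPa, ρ = 7849 kg/m³
  brass: σ_y = 294.0 MPa, ρ = 8538 kg/m³
  titanium alloy: M = 19.6×10⁻³
  alloy steel: M = 9.83×10⁻³
  brass: M = 5.18×10⁻³
  concrete: M = 4.84×10⁻³
  copper: M = 4.51×10⁻³
  low-carbon steel: M = 4.40×10⁻³
  bronze: M = 3.55×10⁻³
Titanium alloy ranks first.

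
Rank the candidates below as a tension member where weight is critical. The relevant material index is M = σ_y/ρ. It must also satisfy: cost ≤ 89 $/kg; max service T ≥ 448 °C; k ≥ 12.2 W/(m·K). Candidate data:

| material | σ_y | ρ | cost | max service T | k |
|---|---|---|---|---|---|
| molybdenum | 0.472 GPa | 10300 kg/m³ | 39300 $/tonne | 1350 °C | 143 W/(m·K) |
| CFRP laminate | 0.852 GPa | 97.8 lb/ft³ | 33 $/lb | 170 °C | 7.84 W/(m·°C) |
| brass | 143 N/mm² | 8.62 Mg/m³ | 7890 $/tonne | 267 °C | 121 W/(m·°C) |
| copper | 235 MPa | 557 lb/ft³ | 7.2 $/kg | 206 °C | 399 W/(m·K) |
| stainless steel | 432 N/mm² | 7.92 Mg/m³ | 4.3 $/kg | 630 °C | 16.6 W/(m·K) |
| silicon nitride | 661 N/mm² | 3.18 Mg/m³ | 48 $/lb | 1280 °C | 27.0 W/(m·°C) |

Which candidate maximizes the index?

Screen on constraints: cost ≤ 89 $/kg; max service T ≥ 448 °C; k ≥ 12.2 W/(m·K). Survivors: molybdenum, stainless steel.
Normalizing units and computing the index:
  molybdenum: σ_y = 472.0 MPa, ρ = 10300 kg/m³
  stainless steel: σ_y = 432.0 MPa, ρ = 7920 kg/m³
  stainless steel: M = 54.5 kN·m/kg
  molybdenum: M = 45.8 kN·m/kg
Highest index: stainless steel.

stainless steel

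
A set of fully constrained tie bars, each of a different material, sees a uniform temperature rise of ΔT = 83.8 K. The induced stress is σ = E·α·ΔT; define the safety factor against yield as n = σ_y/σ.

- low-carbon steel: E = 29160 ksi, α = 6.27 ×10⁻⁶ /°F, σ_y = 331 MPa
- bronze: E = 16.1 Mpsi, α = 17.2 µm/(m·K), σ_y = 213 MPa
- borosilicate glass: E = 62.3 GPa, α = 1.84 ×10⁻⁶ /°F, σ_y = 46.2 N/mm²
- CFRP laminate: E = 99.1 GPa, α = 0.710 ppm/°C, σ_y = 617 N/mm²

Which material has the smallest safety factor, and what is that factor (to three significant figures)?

Per material, after unit conversion:
  low-carbon steel: E = 201.1, α = 11.3, σ_y = 331.0 → σ = 190 MPa, n = 1.74
  bronze: E = 111.0, α = 17.2, σ_y = 213.0 → σ = 160 MPa, n = 1.33
  borosilicate glass: E = 62.30, α = 3.31, σ_y = 46.20 → σ = 17.3 MPa, n = 2.67
  CFRP laminate: E = 99.10, α = 0.710, σ_y = 617.0 → σ = 5.90 MPa, n = 105
Smallest n: bronze with n = 1.33.

bronze, n = 1.33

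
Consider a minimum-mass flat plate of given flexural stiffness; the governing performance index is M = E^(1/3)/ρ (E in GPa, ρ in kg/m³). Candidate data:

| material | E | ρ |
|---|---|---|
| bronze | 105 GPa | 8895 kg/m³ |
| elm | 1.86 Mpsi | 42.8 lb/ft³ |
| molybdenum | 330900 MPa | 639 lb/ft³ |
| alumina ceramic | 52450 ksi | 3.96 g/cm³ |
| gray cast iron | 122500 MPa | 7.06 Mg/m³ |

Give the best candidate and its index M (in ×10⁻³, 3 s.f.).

Convert each candidate to consistent units, then evaluate M:
  bronze: E = 105.0 GPa, ρ = 8895 kg/m³
  elm: E = 12.82 GPa, ρ = 685.6 kg/m³
  molybdenum: E = 330.9 GPa, ρ = 10240 kg/m³
  alumina ceramic: E = 361.6 GPa, ρ = 3960 kg/m³
  gray cast iron: E = 122.5 GPa, ρ = 7060 kg/m³
  elm: M = 3.41×10⁻³
  alumina ceramic: M = 1.80×10⁻³
  gray cast iron: M = 0.703×10⁻³
  molybdenum: M = 0.676×10⁻³
  bronze: M = 0.530×10⁻³
Elm has the largest M.

elm, M = 3.41×10⁻³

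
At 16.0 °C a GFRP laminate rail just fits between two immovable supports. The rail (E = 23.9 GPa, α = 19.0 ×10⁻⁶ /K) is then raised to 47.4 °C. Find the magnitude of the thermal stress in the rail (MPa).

ΔT = 31.40 K. Constrained thermal stress σ = E·α·ΔT = 23.90×10³ MPa × 19.0×10⁻⁶ × 31.40 = 14.3 MPa (compressive).

14.3 MPa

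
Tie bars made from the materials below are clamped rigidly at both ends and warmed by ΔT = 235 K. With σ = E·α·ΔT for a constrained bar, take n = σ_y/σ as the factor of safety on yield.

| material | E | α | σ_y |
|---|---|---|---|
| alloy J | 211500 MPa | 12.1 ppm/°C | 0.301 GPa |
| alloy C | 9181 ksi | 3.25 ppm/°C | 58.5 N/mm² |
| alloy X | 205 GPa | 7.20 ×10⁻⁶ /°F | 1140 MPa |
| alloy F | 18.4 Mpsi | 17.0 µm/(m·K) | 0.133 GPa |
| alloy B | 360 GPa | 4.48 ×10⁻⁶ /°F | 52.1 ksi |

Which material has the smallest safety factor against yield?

alloy F

With everything in SI (GPa, ×10⁻⁶/K, MPa):
  alloy J: E = 211.5, α = 12.1, σ_y = 301.0 → σ = 601 MPa, n = 0.500
  alloy C: E = 63.30, α = 3.25, σ_y = 58.50 → σ = 48.3 MPa, n = 1.21
  alloy X: E = 205.0, α = 13.0, σ_y = 1140 → σ = 624 MPa, n = 1.83
  alloy F: E = 126.9, α = 17.0, σ_y = 133.0 → σ = 507 MPa, n = 0.262
  alloy B: E = 360.0, α = 8.06, σ_y = 359.2 → σ = 682 MPa, n = 0.527
Smallest n: alloy F with n = 0.262.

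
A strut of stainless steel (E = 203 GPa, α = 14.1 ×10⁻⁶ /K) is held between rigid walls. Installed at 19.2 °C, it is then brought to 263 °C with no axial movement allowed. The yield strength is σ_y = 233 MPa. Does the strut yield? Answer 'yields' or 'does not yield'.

ΔT = 243.8 K. Constrained thermal stress σ = E·α·ΔT = 203.0×10³ MPa × 14.1×10⁻⁶ × 243.8 = 698 MPa (compressive).
Compare to σ_y = 233 MPa: σ ≥ σ_y, so it yields.

yields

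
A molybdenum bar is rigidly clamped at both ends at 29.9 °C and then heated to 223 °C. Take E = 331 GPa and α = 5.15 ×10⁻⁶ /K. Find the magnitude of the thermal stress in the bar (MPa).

ΔT = 193.1 K. Constrained thermal stress σ = E·α·ΔT = 331.0×10³ MPa × 5.15×10⁻⁶ × 193.1 = 329 MPa (compressive).

329 MPa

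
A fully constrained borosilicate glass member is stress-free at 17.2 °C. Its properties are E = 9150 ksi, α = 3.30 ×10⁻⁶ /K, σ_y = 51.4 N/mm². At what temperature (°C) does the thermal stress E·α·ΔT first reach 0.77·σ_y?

207 °C

E = 9150 ksi = 63.09 GPa.
σ_y = 51.4 N/mm² = 51.40 MPa.
E·α·ΔT = 39.58 MPa ⇒ ΔT = 39.58 / (63.09×10³ × 3.30×10⁻⁶) = 190.1 K.
T = 17.2 + 190.1 = 207.3 °C.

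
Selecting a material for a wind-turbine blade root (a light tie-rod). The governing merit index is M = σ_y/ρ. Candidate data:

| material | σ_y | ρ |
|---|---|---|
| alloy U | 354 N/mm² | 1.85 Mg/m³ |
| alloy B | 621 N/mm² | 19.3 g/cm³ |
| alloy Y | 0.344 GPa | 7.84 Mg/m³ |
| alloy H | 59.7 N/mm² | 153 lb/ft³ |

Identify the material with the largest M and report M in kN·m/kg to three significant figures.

alloy U, M = 191 kN·m/kg

Putting every candidate on a common basis:
  alloy U: σ_y = 354.0 MPa, ρ = 1850 kg/m³
  alloy B: σ_y = 621.0 MPa, ρ = 19300 kg/m³
  alloy Y: σ_y = 344.0 MPa, ρ = 7840 kg/m³
  alloy H: σ_y = 59.70 MPa, ρ = 2451 kg/m³
  alloy U: M = 191 kN·m/kg
  alloy Y: M = 43.9 kN·m/kg
  alloy B: M = 32.2 kN·m/kg
  alloy H: M = 24.4 kN·m/kg
The maximum is for alloy U.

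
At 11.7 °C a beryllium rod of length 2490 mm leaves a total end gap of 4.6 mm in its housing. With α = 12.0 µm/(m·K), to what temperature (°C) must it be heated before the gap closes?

α·L₀·ΔT = 4.6 mm ⇒ ΔT = 4.6 / (12.0×10⁻⁶ × 2490.0) = 153.9 K.
T = 11.7 + 153.9 = 165.6 °C.

166 °C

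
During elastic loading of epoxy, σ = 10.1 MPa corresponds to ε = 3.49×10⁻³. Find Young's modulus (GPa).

E = σ/ε = 10.1 MPa / 3.49×10⁻³ = 2894 MPa = 2.89 GPa.

2.89 GPa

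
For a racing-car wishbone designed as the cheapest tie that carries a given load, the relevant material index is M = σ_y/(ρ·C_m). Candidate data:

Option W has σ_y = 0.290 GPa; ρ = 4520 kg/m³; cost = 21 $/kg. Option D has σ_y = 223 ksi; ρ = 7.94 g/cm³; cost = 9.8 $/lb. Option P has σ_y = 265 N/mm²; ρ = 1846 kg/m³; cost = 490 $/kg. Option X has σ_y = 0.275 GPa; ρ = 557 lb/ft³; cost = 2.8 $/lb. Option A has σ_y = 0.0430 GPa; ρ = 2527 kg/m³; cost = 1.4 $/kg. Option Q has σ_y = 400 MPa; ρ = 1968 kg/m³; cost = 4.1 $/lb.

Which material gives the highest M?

Convert each candidate to consistent units, then evaluate M:
  option W: σ_y = 290.0 MPa, ρ = 4520 kg/m³, cost = 21.00 $/kg
  option D: σ_y = 1538 MPa, ρ = 7940 kg/m³, cost = 21.60 $/kg
  option P: σ_y = 265.0 MPa, ρ = 1846 kg/m³, cost = 490.0 $/kg
  option X: σ_y = 275.0 MPa, ρ = 8922 kg/m³, cost = 6.173 $/kg
  option A: σ_y = 43.00 MPa, ρ = 2527 kg/m³, cost = 1.400 $/kg
  option Q: σ_y = 400.0 MPa, ρ = 1968 kg/m³, cost = 9.039 $/kg
  option Q: M = 22.5 kN·m per $
  option A: M = 12.2 kN·m per $
  option D: M = 8.96 kN·m per $
  option X: M = 4.99 kN·m per $
  option W: M = 3.06 kN·m per $
  option P: M = 0.293 kN·m per $
Highest index: option Q.

option Q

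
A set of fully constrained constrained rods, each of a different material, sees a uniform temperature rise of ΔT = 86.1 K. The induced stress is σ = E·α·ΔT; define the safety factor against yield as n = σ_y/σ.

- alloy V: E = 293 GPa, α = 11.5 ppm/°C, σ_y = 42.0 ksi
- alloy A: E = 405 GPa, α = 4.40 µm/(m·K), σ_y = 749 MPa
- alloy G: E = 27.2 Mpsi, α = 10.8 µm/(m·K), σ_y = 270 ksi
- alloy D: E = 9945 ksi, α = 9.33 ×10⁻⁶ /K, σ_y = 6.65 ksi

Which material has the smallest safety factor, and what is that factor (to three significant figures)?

alloy D, n = 0.832

Per material, after unit conversion:
  alloy V: E = 293.0, α = 11.5, σ_y = 289.6 → σ = 290 MPa, n = 0.998
  alloy A: E = 405.0, α = 4.40, σ_y = 749.0 → σ = 153 MPa, n = 4.88
  alloy G: E = 187.5, α = 10.8, σ_y = 1862 → σ = 174 MPa, n = 10.7
  alloy D: E = 68.57, α = 9.33, σ_y = 45.85 → σ = 55.1 MPa, n = 0.832
Smallest n: alloy D with n = 0.832.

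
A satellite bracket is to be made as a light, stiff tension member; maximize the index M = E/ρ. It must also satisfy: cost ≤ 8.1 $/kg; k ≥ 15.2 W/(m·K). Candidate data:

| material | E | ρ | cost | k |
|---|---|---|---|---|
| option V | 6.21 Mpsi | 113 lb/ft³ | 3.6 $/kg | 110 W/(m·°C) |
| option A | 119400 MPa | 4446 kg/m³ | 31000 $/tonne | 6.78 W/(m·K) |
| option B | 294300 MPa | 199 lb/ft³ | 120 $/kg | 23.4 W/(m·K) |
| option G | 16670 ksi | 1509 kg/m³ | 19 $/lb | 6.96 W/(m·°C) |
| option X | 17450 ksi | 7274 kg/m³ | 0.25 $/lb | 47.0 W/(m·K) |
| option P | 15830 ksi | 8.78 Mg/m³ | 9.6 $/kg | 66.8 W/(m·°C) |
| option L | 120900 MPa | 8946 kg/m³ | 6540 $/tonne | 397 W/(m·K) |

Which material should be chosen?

option V

Screen on constraints: cost ≤ 8.1 $/kg; k ≥ 15.2 W/(m·K). Survivors: option V, option X, option L.
Normalizing units and computing the index:
  option V: E = 42.82 GPa, ρ = 1810 kg/m³
  option X: E = 120.3 GPa, ρ = 7274 kg/m³
  option L: E = 120.9 GPa, ρ = 8946 kg/m³
  option V: M = 23.7 MN·m/kg
  option X: M = 16.5 MN·m/kg
  option L: M = 13.5 MN·m/kg
The maximum is for option V.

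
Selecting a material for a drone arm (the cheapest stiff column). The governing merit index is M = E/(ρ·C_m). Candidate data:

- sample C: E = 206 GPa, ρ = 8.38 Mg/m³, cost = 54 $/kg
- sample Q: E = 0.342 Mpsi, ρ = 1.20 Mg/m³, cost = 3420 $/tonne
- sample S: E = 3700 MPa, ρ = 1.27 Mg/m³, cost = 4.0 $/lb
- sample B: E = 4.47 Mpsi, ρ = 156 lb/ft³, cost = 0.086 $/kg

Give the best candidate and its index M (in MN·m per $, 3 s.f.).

sample B, M = 143 MN·m per $

Convert each candidate to consistent units, then evaluate M:
  sample C: E = 206.0 GPa, ρ = 8380 kg/m³, cost = 54.00 $/kg
  sample Q: E = 2.358 GPa, ρ = 1200 kg/m³, cost = 3.420 $/kg
  sample S: E = 3.700 GPa, ρ = 1270 kg/m³, cost = 8.818 $/kg
  sample B: E = 30.82 GPa, ρ = 2499 kg/m³, cost = 0.08600 $/kg
  sample B: M = 143 MN·m per $
  sample Q: M = 0.575 MN·m per $
  sample C: M = 0.455 MN·m per $
  sample S: M = 0.330 MN·m per $
Sample B has the largest M.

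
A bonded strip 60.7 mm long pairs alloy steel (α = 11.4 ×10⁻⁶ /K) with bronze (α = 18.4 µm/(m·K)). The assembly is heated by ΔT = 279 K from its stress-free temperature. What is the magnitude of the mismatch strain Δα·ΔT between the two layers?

Δα = |11.4 − 18.4|×10⁻⁶/K = 7.00×10⁻⁶/K.
Mismatch strain = Δα·ΔT = 7.00×10⁻⁶ × 279.0 = 1.95×10⁻³.

1.95×10⁻³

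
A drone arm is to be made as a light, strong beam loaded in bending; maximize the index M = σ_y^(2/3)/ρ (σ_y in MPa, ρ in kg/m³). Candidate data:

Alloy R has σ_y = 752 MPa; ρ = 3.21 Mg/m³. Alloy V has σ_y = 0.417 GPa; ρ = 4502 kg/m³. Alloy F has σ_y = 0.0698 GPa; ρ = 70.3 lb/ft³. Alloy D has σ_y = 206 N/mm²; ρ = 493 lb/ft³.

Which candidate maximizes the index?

Normalizing units and computing the index:
  alloy R: σ_y = 752.0 MPa, ρ = 3210 kg/m³
  alloy V: σ_y = 417.0 MPa, ρ = 4502 kg/m³
  alloy F: σ_y = 69.80 MPa, ρ = 1126 kg/m³
  alloy D: σ_y = 206.0 MPa, ρ = 7897 kg/m³
  alloy R: M = 25.8×10⁻³
  alloy F: M = 15.1×10⁻³
  alloy V: M = 12.4×10⁻³
  alloy D: M = 4.42×10⁻³
Highest index: alloy R.

alloy R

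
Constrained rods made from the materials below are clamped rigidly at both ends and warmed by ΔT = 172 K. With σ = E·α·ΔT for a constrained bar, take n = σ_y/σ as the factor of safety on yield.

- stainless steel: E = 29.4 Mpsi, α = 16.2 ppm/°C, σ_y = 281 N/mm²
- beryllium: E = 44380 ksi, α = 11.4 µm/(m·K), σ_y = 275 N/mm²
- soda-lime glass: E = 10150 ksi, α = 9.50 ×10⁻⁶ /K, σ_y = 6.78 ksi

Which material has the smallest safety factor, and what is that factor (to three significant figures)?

Converting E to GPa, α to ×10⁻⁶/K, σ_y to MPa, then σ and n for each:
  stainless steel: E = 202.7, α = 16.2, σ_y = 281.0 → σ = 565 MPa, n = 0.498
  beryllium: E = 306.0, α = 11.4, σ_y = 275.0 → σ = 600 MPa, n = 0.458
  soda-lime glass: E = 69.98, α = 9.50, σ_y = 46.75 → σ = 114 MPa, n = 0.409
Soda-lime glass has the lowest safety factor, n = 0.409.

soda-lime glass, n = 0.409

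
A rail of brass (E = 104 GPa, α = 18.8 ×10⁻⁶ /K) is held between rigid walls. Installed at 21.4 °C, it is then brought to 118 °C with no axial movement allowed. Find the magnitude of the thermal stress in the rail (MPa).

189 MPa

ΔT = 96.60 K. Constrained thermal stress σ = E·α·ΔT = 104.0×10³ MPa × 18.8×10⁻⁶ × 96.60 = 189 MPa (compressive).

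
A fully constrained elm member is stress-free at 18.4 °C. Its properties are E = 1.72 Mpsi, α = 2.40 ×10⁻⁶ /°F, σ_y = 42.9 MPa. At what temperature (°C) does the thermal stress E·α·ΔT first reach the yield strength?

E = 1.72 Mpsi = 11.86 GPa.
α = 2.40×10⁻⁶/°F × 9/5 = 4.32×10⁻⁶/K.
E·α·ΔT = 42.90 MPa ⇒ ΔT = 42.90 / (11.86×10³ × 4.32×10⁻⁶) = 837.4 K.
T = 18.4 + 837.4 = 855.8 °C.

856 °C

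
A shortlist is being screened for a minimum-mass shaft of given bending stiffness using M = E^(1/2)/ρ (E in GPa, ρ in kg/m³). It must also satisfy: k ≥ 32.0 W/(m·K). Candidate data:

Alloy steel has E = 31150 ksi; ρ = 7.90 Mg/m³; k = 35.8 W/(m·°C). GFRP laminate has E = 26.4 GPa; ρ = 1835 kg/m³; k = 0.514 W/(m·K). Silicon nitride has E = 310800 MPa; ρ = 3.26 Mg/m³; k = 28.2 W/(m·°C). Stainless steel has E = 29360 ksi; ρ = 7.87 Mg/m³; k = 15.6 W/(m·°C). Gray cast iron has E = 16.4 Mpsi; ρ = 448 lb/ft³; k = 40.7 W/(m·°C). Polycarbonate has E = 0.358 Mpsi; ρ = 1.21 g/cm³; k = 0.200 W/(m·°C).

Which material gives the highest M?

Screen on constraints: k ≥ 32.0 W/(m·K). Survivors: alloy steel, gray cast iron.
After converting to SI:
  alloy steel: E = 214.8 GPa, ρ = 7900 kg/m³
  gray cast iron: E = 113.1 GPa, ρ = 7176 kg/m³
  alloy steel: M = 1.86×10⁻³
  gray cast iron: M = 1.48×10⁻³
The maximum is for alloy steel.

alloy steel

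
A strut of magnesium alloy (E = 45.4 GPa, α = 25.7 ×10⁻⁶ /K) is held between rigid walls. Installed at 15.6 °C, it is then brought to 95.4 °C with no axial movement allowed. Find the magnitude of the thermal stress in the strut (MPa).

ΔT = 79.80 K. Constrained thermal stress σ = E·α·ΔT = 45.40×10³ MPa × 25.7×10⁻⁶ × 79.80 = 93.1 MPa (compressive).

93.1 MPa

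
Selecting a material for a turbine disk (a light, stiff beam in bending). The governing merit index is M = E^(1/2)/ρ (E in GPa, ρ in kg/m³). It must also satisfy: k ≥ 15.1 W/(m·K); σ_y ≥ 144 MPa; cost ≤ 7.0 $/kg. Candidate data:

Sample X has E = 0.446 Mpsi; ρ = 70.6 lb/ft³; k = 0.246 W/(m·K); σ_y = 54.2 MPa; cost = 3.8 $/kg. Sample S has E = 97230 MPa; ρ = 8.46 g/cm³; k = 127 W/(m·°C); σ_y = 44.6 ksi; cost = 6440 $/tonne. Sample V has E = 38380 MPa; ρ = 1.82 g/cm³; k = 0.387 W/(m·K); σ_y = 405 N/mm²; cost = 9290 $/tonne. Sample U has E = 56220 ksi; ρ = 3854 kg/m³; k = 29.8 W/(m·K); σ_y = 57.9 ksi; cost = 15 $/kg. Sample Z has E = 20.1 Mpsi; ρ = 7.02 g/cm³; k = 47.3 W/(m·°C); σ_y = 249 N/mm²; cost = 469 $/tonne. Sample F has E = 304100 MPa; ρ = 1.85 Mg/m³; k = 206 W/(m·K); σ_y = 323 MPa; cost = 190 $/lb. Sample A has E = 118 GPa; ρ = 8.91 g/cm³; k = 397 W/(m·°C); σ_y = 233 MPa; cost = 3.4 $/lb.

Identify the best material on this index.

Screen on constraints: k ≥ 15.1 W/(m·K); σ_y ≥ 144 MPa; cost ≤ 7.0 $/kg. Survivors: sample S, sample Z.
Normalizing units and computing the index:
  sample S: E = 97.23 GPa, ρ = 8460 kg/m³
  sample Z: E = 138.6 GPa, ρ = 7020 kg/m³
  sample Z: M = 1.68×10⁻³
  sample S: M = 1.17×10⁻³
The maximum is for sample Z.

sample Z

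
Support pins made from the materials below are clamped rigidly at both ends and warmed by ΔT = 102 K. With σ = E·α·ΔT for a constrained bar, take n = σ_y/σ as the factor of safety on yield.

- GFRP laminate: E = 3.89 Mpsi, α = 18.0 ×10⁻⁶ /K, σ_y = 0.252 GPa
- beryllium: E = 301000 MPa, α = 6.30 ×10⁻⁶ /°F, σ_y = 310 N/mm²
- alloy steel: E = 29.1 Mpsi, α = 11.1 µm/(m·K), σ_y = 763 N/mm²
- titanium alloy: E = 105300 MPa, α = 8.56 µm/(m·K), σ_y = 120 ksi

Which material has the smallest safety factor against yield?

Per material, after unit conversion:
  GFRP laminate: E = 26.82, α = 18.0, σ_y = 252.0 → σ = 49.2 MPa, n = 5.12
  beryllium: E = 301.0, α = 11.3, σ_y = 310.0 → σ = 348 MPa, n = 0.890
  alloy steel: E = 200.6, α = 11.1, σ_y = 763.0 → σ = 227 MPa, n = 3.36
  titanium alloy: E = 105.3, α = 8.56, σ_y = 827.4 → σ = 91.9 MPa, n = 9.00
Smallest n: beryllium with n = 0.890.

beryllium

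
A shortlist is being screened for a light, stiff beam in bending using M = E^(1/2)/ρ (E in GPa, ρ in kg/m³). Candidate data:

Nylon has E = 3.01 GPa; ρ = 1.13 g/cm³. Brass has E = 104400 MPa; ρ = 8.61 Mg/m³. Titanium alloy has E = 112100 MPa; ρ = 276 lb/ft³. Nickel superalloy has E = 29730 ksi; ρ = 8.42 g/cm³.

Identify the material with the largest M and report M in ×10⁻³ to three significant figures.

Convert each candidate to consistent units, then evaluate M:
  nylon: E = 3.010 GPa, ρ = 1130 kg/m³
  brass: E = 104.4 GPa, ρ = 8610 kg/m³
  titanium alloy: E = 112.1 GPa, ρ = 4421 kg/m³
  nickel superalloy: E = 205.0 GPa, ρ = 8420 kg/m³
  titanium alloy: M = 2.39×10⁻³
  nickel superalloy: M = 1.70×10⁻³
  nylon: M = 1.54×10⁻³
  brass: M = 1.19×10⁻³
The maximum is for titanium alloy.

titanium alloy, M = 2.39×10⁻³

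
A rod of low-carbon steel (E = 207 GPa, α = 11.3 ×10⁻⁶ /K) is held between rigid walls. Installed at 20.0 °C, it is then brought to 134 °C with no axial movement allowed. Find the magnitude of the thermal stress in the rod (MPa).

ΔT = 114.0 K. Constrained thermal stress σ = E·α·ΔT = 207.0×10³ MPa × 11.3×10⁻⁶ × 114.0 = 267 MPa (compressive).

267 MPa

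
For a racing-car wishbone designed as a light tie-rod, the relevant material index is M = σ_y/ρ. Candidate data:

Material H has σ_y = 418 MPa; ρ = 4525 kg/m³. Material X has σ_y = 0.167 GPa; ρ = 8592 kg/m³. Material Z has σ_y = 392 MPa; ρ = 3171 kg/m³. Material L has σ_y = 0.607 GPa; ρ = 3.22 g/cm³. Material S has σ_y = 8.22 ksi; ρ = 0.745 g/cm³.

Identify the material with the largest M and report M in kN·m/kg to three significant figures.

material L, M = 189 kN·m/kg

Convert each candidate to consistent units, then evaluate M:
  material H: σ_y = 418.0 MPa, ρ = 4525 kg/m³
  material X: σ_y = 167.0 MPa, ρ = 8592 kg/m³
  material Z: σ_y = 392.0 MPa, ρ = 3171 kg/m³
  material L: σ_y = 607.0 MPa, ρ = 3220 kg/m³
  material S: σ_y = 56.67 MPa, ρ = 745.0 kg/m³
  material L: M = 189 kN·m/kg
  material Z: M = 124 kN·m/kg
  material H: M = 92.4 kN·m/kg
  material S: M = 76.1 kN·m/kg
  material X: M = 19.4 kN·m/kg
The maximum is for material L.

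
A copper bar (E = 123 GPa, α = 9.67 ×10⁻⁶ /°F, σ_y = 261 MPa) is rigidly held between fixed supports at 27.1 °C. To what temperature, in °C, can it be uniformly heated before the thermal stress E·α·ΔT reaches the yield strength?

α = 9.67×10⁻⁶/°F × 9/5 = 17.4×10⁻⁶/K.
E·α·ΔT = 261.0 MPa ⇒ ΔT = 261.0 / (123.0×10³ × 17.4×10⁻⁶) = 121.9 K.
T = 27.1 + 121.9 = 149.0 °C.

149 °C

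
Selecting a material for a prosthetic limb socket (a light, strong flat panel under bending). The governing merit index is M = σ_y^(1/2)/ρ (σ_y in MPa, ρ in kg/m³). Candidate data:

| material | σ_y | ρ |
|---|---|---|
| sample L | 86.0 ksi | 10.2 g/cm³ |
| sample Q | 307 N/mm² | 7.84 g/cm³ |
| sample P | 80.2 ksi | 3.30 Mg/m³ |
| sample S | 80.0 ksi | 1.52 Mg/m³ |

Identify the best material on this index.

Convert each candidate to consistent units, then evaluate M:
  sample L: σ_y = 592.9 MPa, ρ = 10200 kg/m³
  sample Q: σ_y = 307.0 MPa, ρ = 7840 kg/m³
  sample P: σ_y = 553.0 MPa, ρ = 3300 kg/m³
  sample S: σ_y = 551.6 MPa, ρ = 1520 kg/m³
  sample S: M = 15.5×10⁻³
  sample P: M = 7.13×10⁻³
  sample L: M = 2.39×10⁻³
  sample Q: M = 2.23×10⁻³
Highest index: sample S.

sample S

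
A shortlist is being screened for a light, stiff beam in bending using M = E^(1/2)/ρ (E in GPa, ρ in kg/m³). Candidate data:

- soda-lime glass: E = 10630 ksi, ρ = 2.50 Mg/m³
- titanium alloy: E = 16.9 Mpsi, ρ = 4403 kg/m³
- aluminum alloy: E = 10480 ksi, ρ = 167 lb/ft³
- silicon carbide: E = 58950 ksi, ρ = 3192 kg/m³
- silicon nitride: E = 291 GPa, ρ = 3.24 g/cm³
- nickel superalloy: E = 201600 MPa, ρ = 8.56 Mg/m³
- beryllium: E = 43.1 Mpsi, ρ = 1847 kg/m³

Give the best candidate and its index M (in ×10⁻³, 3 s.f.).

In SI units:
  soda-lime glass: E = 73.29 GPa, ρ = 2500 kg/m³
  titanium alloy: E = 116.5 GPa, ρ = 4403 kg/m³
  aluminum alloy: E = 72.26 GPa, ρ = 2675 kg/m³
  silicon carbide: E = 406.4 GPa, ρ = 3192 kg/m³
  silicon nitride: E = 291.0 GPa, ρ = 3240 kg/m³
  nickel superalloy: E = 201.6 GPa, ρ = 8560 kg/m³
  beryllium: E = 297.2 GPa, ρ = 1847 kg/m³
  beryllium: M = 9.33×10⁻³
  silicon carbide: M = 6.32×10⁻³
  silicon nitride: M = 5.27×10⁻³
  soda-lime glass: M = 3.42×10⁻³
  aluminum alloy: M = 3.18×10⁻³
  titanium alloy: M = 2.45×10⁻³
  nickel superalloy: M = 1.66×10⁻³
The maximum is for beryllium.

beryllium, M = 9.33×10⁻³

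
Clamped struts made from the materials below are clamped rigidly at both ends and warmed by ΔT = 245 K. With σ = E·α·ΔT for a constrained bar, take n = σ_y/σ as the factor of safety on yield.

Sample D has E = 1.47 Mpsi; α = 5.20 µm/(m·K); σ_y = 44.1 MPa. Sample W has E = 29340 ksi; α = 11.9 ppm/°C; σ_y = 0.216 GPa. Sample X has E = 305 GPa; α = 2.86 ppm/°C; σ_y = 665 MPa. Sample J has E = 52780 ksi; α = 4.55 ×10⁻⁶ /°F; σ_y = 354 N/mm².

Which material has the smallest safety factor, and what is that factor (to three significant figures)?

Converting E to GPa, α to ×10⁻⁶/K, σ_y to MPa, then σ and n for each:
  sample D: E = 10.14, α = 5.20, σ_y = 44.10 → σ = 12.9 MPa, n = 3.42
  sample W: E = 202.3, α = 11.9, σ_y = 216.0 → σ = 590 MPa, n = 0.366
  sample X: E = 305.0, α = 2.86, σ_y = 665.0 → σ = 214 MPa, n = 3.11
  sample J: E = 363.9, α = 8.19, σ_y = 354.0 → σ = 730 MPa, n = 0.485
The minimum is sample W at n = 0.366.

sample W, n = 0.366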